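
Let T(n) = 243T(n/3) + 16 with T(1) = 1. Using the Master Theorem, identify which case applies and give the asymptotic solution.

a=243, b=3, f(n)=16.
log_3(243) = 5 > 0.
Since f(n) = O(n^0) is polynomially smaller than n^5, Case 1 applies.
T(n) = Theta(n^5).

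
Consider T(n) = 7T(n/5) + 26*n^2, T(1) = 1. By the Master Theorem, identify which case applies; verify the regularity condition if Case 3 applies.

a=7, b=5, f(n)=26*n^2.
log_5(7) = 1.209 < 2.
f(n) = Omega(n^(1.209+epsilon)) for some epsilon > 0, so Case 3 is the candidate.
Regularity: a*f(n/b) = 7*26*(n/5)^2 = (7/25)*26*n^2 <= c*f(n) with c = 7/25 < 1. Satisfied.
Case 3: T(n) = Theta(n^2).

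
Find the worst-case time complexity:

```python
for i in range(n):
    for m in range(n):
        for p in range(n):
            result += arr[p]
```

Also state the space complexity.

Time complexity: O(n^3).
Space complexity: O(1).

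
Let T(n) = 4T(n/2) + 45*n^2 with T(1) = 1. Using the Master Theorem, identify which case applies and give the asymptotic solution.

a=4, b=2, f(n)=45*n^2.
log_2(4) = 2, so n^(log_b(a)) = n^2.
f(n) = Theta(n^2), so Case 2 applies.
T(n) = Theta(n^2 log n).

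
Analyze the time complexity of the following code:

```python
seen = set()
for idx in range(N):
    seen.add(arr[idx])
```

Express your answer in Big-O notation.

Time complexity: O(n).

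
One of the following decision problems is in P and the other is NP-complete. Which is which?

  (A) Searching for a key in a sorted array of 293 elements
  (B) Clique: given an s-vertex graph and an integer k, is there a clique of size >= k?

(A) is P: binary search runs in O(log n).
(B) is NP-complete: complement of Independent Set / Vertex Cover (with k part of the input).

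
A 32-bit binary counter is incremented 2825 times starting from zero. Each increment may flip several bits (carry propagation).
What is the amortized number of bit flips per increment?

Bit i flips on every 2^i-th increment, so over 2825 increments bit i flips floor(2825/2^i) times. Summing over i: total flips < 2 * 2825. Amortized: < 2 = O(1) per increment.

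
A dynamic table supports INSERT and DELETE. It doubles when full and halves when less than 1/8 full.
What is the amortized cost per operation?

Using potential function Phi = |2*num_items - table_size| when load > 1/2, and Phi = table_size/2 - num_items otherwise. The gap of 1/8 vs 1/2 for shrinking prevents thrashing. Both insert and delete have O(1) amortized cost.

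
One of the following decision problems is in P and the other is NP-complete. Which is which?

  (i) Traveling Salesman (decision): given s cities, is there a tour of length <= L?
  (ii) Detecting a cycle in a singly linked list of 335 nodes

(i) is NP-complete: reduces from Hamiltonian Cycle.
(ii) is P: Floyd's tortoise-and-hare runs in O(n) time, O(1) space.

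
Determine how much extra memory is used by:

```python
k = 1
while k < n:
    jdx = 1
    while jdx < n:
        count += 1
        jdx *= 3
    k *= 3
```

Space complexity: O(1).
Only a constant amount of auxiliary storage is used; nothing grows with n.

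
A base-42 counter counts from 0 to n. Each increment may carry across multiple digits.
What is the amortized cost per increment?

Digit at position i changes every 42^i increments. Total digit changes over n increments: n * 42/(42-1) = O(n). Amortized: O(1).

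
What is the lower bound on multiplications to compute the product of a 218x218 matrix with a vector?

A 218x218 matrix-vector product has 218 inner products of length 218. Output depends on all 218^2 = 47524 matrix entries. At least 47524 multiplications needed.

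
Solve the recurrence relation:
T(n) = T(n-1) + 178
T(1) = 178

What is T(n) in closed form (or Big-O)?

Unrolling: T(n) = T(n-1) + 178 = T(n-2) + 2*178 = ... = T(1) + (n-1)*178 = 178 + (n-1)*178 = 178n.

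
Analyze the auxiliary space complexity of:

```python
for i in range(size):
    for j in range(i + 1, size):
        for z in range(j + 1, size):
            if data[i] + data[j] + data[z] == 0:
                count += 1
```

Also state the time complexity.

Space complexity: O(1).
Only a constant amount of auxiliary storage is used; nothing grows with n.
Time complexity: O(n^3).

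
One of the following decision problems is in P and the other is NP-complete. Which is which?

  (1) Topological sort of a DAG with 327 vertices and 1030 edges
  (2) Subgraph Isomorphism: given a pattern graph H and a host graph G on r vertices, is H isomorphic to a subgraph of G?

(1) is P: DFS-based topological sort runs in O(V+E).
(2) is NP-complete: generalizes Clique and Hamiltonian Path (pattern size is part of the input).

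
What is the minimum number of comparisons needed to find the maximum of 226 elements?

Finding the maximum requires 225 comparisons. Each comparison eliminates exactly one candidate. With 226 candidates, we need 225 eliminations.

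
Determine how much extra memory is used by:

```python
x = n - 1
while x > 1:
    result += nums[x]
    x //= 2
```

Space complexity: O(1).
Only a constant amount of auxiliary storage is used; nothing grows with n.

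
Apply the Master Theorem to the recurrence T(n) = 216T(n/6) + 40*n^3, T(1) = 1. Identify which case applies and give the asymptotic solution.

a=216, b=6, f(n)=40*n^3.
log_6(216) = 3, so n^(log_b(a)) = n^3.
f(n) = Theta(n^3), so Case 2 applies.
T(n) = Theta(n^3 log n).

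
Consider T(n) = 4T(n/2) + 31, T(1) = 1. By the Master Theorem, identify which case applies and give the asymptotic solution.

a=4, b=2, f(n)=31.
log_2(4) = 2 > 0.
Since f(n) = O(n^0) is polynomially smaller than n^2, Case 1 applies.
T(n) = Theta(n^2).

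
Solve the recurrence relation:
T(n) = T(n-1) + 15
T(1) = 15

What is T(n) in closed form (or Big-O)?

Unrolling: T(n) = T(n-1) + 15 = T(n-2) + 2*15 = ... = T(1) + (n-1)*15 = 15 + (n-1)*15 = 15n.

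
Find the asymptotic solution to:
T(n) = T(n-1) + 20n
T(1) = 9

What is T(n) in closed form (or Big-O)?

Unrolling: T(n) = 9 + 20*(2 + 3 + ... + n) = 9 + 20*(n(n+1)/2 - 1) = O(n^2).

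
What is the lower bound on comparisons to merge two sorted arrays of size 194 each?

To merge two sorted arrays of size 194, we need at least 387 comparisons in the worst case. An adversary can force every element to be compared.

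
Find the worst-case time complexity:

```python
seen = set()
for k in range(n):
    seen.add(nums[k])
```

Time complexity: O(n).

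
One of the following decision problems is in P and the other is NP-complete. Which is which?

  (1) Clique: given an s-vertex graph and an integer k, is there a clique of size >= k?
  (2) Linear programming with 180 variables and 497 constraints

(1) is NP-complete: complement of Independent Set / Vertex Cover (with k part of the input).
(2) is P: the ellipsoid and interior-point methods run in polynomial time.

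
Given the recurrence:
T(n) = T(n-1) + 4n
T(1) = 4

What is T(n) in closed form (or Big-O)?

Unrolling: T(n) = 4 + 4*(2 + 3 + ... + n) = 4 + 4*(n(n+1)/2 - 1) = O(n^2).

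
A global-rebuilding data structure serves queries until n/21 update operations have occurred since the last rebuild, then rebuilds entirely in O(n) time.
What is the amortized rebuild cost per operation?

The O(n) rebuild is triggered by n/21 operations, so each contributes O(n)/(n/21) = O(21) = O(1) to the rebuild cost.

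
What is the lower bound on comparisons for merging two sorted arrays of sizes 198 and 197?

Adversary argument: with sizes 198 and 197 (differing by at most 1), interleave the two arrays so that every consecutive pair in the output comes from different inputs. Then each of the 394 adjacent output pairs must be directly compared, or the algorithm cannot determine their relative order. So 394 comparisons are necessary; standard merge achieves this.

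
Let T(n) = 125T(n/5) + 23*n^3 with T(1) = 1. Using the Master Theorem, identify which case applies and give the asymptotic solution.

a=125, b=5, f(n)=23*n^3.
log_5(125) = 3, so n^(log_b(a)) = n^3.
f(n) = Theta(n^3), so Case 2 applies.
T(n) = Theta(n^3 log n).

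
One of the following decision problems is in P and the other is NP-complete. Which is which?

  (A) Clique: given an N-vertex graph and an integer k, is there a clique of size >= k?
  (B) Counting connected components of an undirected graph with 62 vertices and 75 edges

(A) is NP-complete: complement of Independent Set / Vertex Cover (with k part of the input).
(B) is P: BFS/DFS visits each vertex and edge once: O(V+E).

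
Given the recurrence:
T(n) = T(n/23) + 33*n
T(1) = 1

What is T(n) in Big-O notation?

Geometric series: 33*n*(1 + 1/23 + 1/23^2 + ...) = O(n). T(n) = O(n).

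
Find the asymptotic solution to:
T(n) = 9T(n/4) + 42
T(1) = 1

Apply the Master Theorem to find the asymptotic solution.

a=9, b=4, f(n)=42. log_4(9) = 1.585. Case 1 of Master Theorem: T(n) = O(n^1.585).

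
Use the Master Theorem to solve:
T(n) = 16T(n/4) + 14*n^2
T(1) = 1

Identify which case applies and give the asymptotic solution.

a=16, b=4, f(n)=14*n^2.
log_4(16) = 2, so n^(log_b(a)) = n^2.
f(n) = Theta(n^2), so Case 2 applies.
T(n) = Theta(n^2 log n).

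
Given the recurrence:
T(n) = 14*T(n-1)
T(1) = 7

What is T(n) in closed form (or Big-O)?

Each step multiplies by 14. T(n) = T(1)*14^(n-1) = 7*14^(n-1).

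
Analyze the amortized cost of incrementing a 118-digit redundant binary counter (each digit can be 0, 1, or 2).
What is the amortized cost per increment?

A redundant counter on 118 digits allows digit values 0, 1, 2. Increment adds 1 to the least significant digit and carries any 2 to a 0 plus +1 on the next digit. With potential Phi = (number of 2-digits), each increment does O(1) actual work plus a chain of carries, each of which decreases Phi by 1. Amortized O(1).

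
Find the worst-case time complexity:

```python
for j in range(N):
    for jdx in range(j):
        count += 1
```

Time complexity: O(n^2).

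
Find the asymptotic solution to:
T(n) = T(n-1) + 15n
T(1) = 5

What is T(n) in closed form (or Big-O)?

Unrolling: T(n) = 5 + 15*(2 + 3 + ... + n) = 5 + 15*(n(n+1)/2 - 1) = O(n^2).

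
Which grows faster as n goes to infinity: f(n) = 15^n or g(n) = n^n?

g(n) = n^n grows faster: n^n / 15^n = (n/15)^n -> infinity once n > 15.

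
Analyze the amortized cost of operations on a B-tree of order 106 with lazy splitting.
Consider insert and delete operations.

In a B-tree of order 106, a node splits when it has 106 keys. With lazy splitting, we use potential Phi = number of full nodes + number of near-empty nodes. Each split costs O(1) but reduces potential. Between splits, at least 53 insertions must occur in that node. Amortized structural cost is O(1) per operation, plus O(log_106 n) traversal.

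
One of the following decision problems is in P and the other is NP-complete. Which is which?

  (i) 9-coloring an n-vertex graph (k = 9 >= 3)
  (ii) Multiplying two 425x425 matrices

(i) is NP-complete: graph k-coloring for k>=3 is NP-complete by reduction from 3-SAT.
(ii) is P: the schoolbook algorithm runs in O(n^3).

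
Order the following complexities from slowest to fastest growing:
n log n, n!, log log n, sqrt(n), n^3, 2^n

Ordered by growth rate: log log n < sqrt(n) < n log n < n^3 < 2^n < n!.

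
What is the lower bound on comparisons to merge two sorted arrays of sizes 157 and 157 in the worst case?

Adversary: with |157 - 157| <= 1 the inputs can be fully interleaved so that every adjacent pair in the merged output comes from different arrays. Then each of the 313 adjacent pairs must be directly compared, or the algorithm cannot determine their relative order. Standard merge meets this bound.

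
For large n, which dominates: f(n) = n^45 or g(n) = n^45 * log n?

g(n) = n^45 * log n grows faster: extra log n factor -> infinity.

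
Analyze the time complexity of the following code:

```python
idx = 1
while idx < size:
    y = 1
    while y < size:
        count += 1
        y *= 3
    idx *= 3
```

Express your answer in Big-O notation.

Time complexity: O(log^2 n).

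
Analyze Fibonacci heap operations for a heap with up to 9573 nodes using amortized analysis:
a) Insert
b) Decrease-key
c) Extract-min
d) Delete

Fibonacci heaps use lazy consolidation. Potential function Phi = t + 2m (t = number of trees, m = marked nodes).
- Insert: O(1) actual, Delta Phi = +1 (one new tree) => O(1) amortized.
- Decrease-key: with c cascading cuts, actual cost is O(c); Delta Phi <= c - 2(c-1) + 2 = 4 - c (c new trees; >= c-1 marks cleared; <= 1 new mark). Amortized O(c) + (4 - c) = O(1).
- Extract-min: O(D(n) + t) actual; consolidation drops t to <= D(n)+1, so Delta Phi pays for the t term. D(n) = O(log n) for n = 9573 => O(log n) amortized.
- Delete: decrease-key to -inf then extract-min = O(log n).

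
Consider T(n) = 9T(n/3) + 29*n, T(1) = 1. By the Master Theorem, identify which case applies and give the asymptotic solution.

a=9, b=3, f(n)=29*n.
log_3(9) = 2 > 1.
Since f(n) = O(n^1) is polynomially smaller than n^2, Case 1 applies.
T(n) = Theta(n^2).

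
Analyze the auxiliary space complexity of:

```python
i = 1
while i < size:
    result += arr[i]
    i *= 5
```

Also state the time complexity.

Space complexity: O(1).
Only a constant amount of auxiliary storage is used; nothing grows with n.
Time complexity: O(log n).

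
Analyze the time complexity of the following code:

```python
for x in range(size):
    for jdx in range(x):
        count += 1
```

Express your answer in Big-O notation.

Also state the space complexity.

Time complexity: O(n^2).
Space complexity: O(1).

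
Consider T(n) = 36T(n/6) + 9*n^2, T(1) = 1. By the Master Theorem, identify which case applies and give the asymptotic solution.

a=36, b=6, f(n)=9*n^2.
log_6(36) = 2, so n^(log_b(a)) = n^2.
f(n) = Theta(n^2), so Case 2 applies.
T(n) = Theta(n^2 log n).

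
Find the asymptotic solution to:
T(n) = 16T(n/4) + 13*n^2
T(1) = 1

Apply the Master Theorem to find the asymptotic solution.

a=16, b=4, f(n)=13*n^2. log_4(16) = 2. Case 2: T(n) = O(n^2 log n).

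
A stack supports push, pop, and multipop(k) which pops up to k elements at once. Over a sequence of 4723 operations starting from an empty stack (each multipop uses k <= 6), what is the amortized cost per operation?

Each element is pushed exactly once and popped at most once (whether by pop or as part of a multipop). So the total number of individual pops over the whole sequence is at most the number of pushes, which is at most 4723. Total work <= 2 * 4723, hence O(1) amortized per operation.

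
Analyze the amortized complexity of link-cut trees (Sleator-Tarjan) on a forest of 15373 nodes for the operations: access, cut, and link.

Link-cut trees represent the forest using splay trees over preferred paths. With potential Phi = sum over nodes of log(size of virtual subtree), each access on 15373 nodes is O(log 15373) = O(log n) amortized by the splay-tree access lemma. Cut and link are O(1) plus one access.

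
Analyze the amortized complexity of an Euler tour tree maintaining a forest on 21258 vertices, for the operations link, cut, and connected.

An Euler tour tree stores each tree's Euler tour as a balanced BST keyed by tour position. On 21258 vertices: link concatenates two tours via O(1) splits/joins of size <= 2*21258 (O(log n)); cut splits the tour at the two occurrences of the edge (O(log n)); connected compares BST roots (O(log n) to find the root). All O(log n) amortized.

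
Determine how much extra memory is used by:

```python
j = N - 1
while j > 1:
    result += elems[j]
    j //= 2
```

Space complexity: O(1).
Only a constant amount of auxiliary storage is used; nothing grows with n.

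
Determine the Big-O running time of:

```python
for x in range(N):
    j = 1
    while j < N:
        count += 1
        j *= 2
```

Time complexity: O(n log n).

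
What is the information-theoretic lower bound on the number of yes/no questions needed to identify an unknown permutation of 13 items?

There are 13! = 6227020800 permutations. Each yes/no question gives at most 1 bit, so at least ceil(log_2(6227020800)) = 33 questions are needed.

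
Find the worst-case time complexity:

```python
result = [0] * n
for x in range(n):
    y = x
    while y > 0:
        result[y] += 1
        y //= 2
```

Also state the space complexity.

Time complexity: O(n log n).
Space complexity: O(n).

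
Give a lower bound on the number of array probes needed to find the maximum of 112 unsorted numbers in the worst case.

Adversary: any unprobed cell could hold a value larger than everything seen so far. If fewer than 112 cells are probed, the adversary places the max in an unprobed cell. So all 112 cells must be examined; together with 112-1 comparisons this is tight.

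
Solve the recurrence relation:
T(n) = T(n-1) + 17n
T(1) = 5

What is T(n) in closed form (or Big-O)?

Unrolling: T(n) = 5 + 17*(2 + 3 + ... + n) = 5 + 17*(n(n+1)/2 - 1) = O(n^2).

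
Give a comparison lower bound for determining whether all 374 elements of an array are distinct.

In the algebraic decision-tree model, the YES region for element distinctness on 374 elements has 374! connected components (one per ordering). Ben-Or's theorem then gives a lower bound of Omega(log(n!)) = Omega(n log n).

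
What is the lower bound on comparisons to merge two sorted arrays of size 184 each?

To merge two sorted arrays of size 184, we need at least 367 comparisons in the worst case. An adversary can force every element to be compared.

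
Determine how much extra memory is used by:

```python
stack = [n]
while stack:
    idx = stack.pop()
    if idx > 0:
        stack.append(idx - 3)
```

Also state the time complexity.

Space complexity: O(1).
Only a constant amount of auxiliary storage is used; nothing grows with n.
Time complexity: O(n).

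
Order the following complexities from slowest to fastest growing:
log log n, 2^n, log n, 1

Ordered by growth rate: 1 < log log n < log n < 2^n.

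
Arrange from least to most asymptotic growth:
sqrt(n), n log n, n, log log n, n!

Ordered by growth rate: log log n < sqrt(n) < n < n log n < n!.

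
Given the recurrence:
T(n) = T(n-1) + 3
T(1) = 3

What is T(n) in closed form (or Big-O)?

Unrolling: T(n) = T(n-1) + 3 = T(n-2) + 2*3 = ... = T(1) + (n-1)*3 = 3 + (n-1)*3 = 3n.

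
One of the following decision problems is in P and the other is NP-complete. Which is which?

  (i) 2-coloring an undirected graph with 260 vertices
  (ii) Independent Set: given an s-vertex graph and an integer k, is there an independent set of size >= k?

(i) is P: 2-coloring is bipartiteness testing via BFS, O(V+E).
(ii) is NP-complete: complement of Clique (with k part of the input).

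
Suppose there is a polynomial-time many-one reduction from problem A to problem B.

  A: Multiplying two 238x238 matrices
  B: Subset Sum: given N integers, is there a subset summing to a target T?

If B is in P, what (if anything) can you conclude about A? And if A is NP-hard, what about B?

A poly-time reduction A <=_p B means any A-instance can be transformed to a B-instance in poly time.
If B is in P: compose the reduction with B's poly-time algorithm to solve A in poly time, so A is in P.
If A is NP-hard: every NP problem reduces to A, which reduces to B; composing reductions, every NP problem reduces to B, so B is NP-hard.
(Here in fact A is P and B is NP-complete.)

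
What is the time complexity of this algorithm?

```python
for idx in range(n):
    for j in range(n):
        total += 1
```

Time complexity: O(n^2).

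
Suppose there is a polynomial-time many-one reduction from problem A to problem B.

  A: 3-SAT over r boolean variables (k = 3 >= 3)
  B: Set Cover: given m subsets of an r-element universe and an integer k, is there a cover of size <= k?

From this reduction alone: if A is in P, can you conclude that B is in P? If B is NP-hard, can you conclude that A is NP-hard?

A poly-time reduction A <=_p B transfers tractability DOWN (B easy => A easy) and hardness UP (A hard => B hard), not the reverse.
From A in P, the reduction alone does NOT give B in P: any problem in P trivially reduces to SAT, yet SAT is not known to be in P.
From B NP-hard, the reduction alone does NOT give A NP-hard: again, easy problems reduce to hard ones.
(Here in fact A is NP-complete and B is NP-complete.)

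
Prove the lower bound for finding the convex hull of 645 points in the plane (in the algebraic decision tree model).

Reduction from sorting: given 645 numbers x_1,...,x_{645}, map x_i to the point (x_i, x_i^2) on the parabola y = x^2. All points are on the convex hull, and walking the hull gives them in sorted x-order. Since sorting requires Omega(n log n), so does planar convex hull.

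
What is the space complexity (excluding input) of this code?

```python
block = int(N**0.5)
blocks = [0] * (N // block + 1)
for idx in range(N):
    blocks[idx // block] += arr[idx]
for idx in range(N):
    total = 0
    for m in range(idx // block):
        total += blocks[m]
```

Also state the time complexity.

Space complexity: O(sqrt(n)).
Storage scales with sqrt(n).
Time complexity: O(n * sqrt(n)).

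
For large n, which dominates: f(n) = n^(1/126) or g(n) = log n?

f(n) = n^(1/126) grows faster: any positive power of n dominates log n.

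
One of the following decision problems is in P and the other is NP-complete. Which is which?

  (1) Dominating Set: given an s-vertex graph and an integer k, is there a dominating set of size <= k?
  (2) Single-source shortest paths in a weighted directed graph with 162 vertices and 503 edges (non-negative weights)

(1) is NP-complete: reduces from Set Cover (with k part of the input).
(2) is P: Dijkstra's algorithm runs in O((V+E) log V).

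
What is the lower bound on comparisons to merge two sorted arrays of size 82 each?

To merge two sorted arrays of size 82, we need at least 163 comparisons in the worst case. An adversary can force every element to be compared.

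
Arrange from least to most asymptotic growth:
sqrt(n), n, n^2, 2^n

Ordered by growth rate: sqrt(n) < n < n^2 < 2^n.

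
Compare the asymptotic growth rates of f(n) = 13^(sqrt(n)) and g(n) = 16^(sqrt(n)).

g(n) = 16^(sqrt(n)) grows faster: ratio is (16/13)^(sqrt(n)) -> infinity since 16/13 > 1.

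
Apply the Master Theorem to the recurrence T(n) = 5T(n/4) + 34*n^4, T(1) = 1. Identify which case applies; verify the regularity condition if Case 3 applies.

a=5, b=4, f(n)=34*n^4.
log_4(5) = 1.161 < 4.
f(n) = Omega(n^(1.161+epsilon)) for some epsilon > 0, so Case 3 is the candidate.
Regularity: a*f(n/b) = 5*34*(n/4)^4 = (5/256)*34*n^4 <= c*f(n) with c = 5/256 < 1. Satisfied.
Case 3: T(n) = Theta(n^4).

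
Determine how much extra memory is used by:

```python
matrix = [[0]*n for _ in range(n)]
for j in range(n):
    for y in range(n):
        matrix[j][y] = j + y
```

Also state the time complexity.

Space complexity: O(n^2).
A 2D structure of size n x n is allocated.
Time complexity: O(n^2).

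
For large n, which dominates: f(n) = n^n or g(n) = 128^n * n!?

g(n) = 128^n * n! grows faster: by Stirling n! ~ sqrt(2 pi n)(n/e)^n, so 128^n n! / n^n ~ (128/e)^n sqrt(2 pi n) -> infinity since 128/e > 1.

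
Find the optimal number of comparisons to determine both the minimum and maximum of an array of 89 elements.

Naive approach: 176 comparisons (88 for max + 88 for min).
Optimal: Compare elements in pairs first (floor(n/2) = 44 comparisons), then find max among winners and min among losers (44 comparisons each).
Total: ceil(3n/2) - 2 = 132 comparisons. An adversary argument shows this is also a lower bound.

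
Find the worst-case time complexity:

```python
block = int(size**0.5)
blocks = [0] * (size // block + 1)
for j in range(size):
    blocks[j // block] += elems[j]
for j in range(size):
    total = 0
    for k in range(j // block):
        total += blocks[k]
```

Time complexity: O(n * sqrt(n)).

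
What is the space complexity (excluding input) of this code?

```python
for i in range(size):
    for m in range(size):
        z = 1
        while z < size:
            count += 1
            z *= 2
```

Space complexity: O(1).
Only a constant amount of auxiliary storage is used; nothing grows with n.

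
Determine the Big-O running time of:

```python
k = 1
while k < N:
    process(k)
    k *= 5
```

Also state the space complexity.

Time complexity: O(log n).
Space complexity: O(1).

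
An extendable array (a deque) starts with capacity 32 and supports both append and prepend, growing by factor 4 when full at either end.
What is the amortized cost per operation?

Growth at either end copies all elements; capacities form a geometric sequence with ratio 4, so total copy cost over n operations is O(n) (two geometric series). Amortized O(1).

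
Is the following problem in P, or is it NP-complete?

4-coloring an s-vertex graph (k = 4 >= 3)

This problem is NP-complete: graph k-coloring for k>=3 is NP-complete by reduction from 3-SAT.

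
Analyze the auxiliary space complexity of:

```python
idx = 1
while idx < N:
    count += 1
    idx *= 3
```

Space complexity: O(1).
Only a constant amount of auxiliary storage is used; nothing grows with n.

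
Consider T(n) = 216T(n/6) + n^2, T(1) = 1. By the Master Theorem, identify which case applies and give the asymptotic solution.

a=216, b=6, f(n)=n^2.
log_6(216) = 3 > 2.
Since f(n) = O(n^2) is polynomially smaller than n^3, Case 1 applies.
T(n) = Theta(n^3).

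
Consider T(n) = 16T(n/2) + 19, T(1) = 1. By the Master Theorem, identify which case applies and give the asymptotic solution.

a=16, b=2, f(n)=19.
log_2(16) = 4 > 0.
Since f(n) = O(n^0) is polynomially smaller than n^4, Case 1 applies.
T(n) = Theta(n^4).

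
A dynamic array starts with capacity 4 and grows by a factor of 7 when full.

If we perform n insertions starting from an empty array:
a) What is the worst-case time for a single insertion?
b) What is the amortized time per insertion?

(a) Worst-case single insertion: O(n) -- when the array is full at capacity c, the resize copies all c elements, and c can be Theta(n).
(b) Resizes happen at sizes 4, 28, 196, ... Total copy cost for n insertions: 4 + 28 + ... = O(n) (geometric series with ratio 1/7). Amortized cost per insertion: O(n)/n = O(1).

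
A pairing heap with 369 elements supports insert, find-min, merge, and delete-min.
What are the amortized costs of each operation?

Pairing heaps are self-adjusting heap-ordered trees. Insert and merge link two roots: O(1). Find-min reads the root: O(1). Delete-min removes the root, then pairs children in two passes; amortized cost is O(log 369) = O(log n).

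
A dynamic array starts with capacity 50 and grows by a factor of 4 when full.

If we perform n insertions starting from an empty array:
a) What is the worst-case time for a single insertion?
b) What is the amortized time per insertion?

(a) Worst-case single insertion: O(n) -- when the array is full at capacity c, the resize copies all c elements, and c can be Theta(n).
(b) Resizes happen at sizes 50, 200, 800, ... Total copy cost for n insertions: 50 + 200 + ... = O(n) (geometric series with ratio 1/4). Amortized cost per insertion: O(n)/n = O(1).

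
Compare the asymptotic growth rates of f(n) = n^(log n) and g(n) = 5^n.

g(n) = 5^n grows faster: take logs: log(n^(log n)) = (log n)^2, log(5^n) = n log 5; n dominates (log n)^2.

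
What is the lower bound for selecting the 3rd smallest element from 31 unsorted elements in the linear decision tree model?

Selecting the 3rd smallest of 31 elements requires Omega(n) comparisons. Every element must be compared at least once. The BFPRT algorithm achieves O(n), making this tight.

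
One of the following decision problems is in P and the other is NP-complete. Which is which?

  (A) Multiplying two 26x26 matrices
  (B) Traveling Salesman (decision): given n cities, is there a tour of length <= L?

(A) is P: the schoolbook algorithm runs in O(n^3).
(B) is NP-complete: reduces from Hamiltonian Cycle.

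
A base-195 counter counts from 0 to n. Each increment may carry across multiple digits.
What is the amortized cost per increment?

Digit at position i changes every 195^i increments. Total digit changes over n increments: n * 195/(195-1) = O(n). Amortized: O(1).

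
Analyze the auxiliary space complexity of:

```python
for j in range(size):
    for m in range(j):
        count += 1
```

Space complexity: O(1).
Only a constant amount of auxiliary storage is used; nothing grows with n.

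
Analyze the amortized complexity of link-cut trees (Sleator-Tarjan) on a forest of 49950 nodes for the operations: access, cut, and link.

Link-cut trees represent the forest using splay trees over preferred paths. With potential Phi = sum over nodes of log(size of virtual subtree), each access on 49950 nodes is O(log 49950) = O(log n) amortized by the splay-tree access lemma. Cut and link are O(1) plus one access.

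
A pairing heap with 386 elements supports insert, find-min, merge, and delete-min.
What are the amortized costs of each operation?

Pairing heaps are self-adjusting heap-ordered trees. Insert and merge link two roots: O(1). Find-min reads the root: O(1). Delete-min removes the root, then pairs children in two passes; amortized cost is O(log 386) = O(log n).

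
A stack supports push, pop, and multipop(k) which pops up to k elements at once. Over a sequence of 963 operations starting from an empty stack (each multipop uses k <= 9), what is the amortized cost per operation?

Each element is pushed exactly once and popped at most once (whether by pop or as part of a multipop). So the total number of individual pops over the whole sequence is at most the number of pushes, which is at most 963. Total work <= 2 * 963, hence O(1) amortized per operation.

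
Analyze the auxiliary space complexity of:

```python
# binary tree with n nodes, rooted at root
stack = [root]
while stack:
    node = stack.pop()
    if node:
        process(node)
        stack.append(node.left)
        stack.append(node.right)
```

Space complexity: O(n).
Auxiliary storage grows linearly with the input size n in the worst case.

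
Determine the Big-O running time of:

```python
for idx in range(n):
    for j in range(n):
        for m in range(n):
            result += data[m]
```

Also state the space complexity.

Time complexity: O(n^3).
Space complexity: O(1).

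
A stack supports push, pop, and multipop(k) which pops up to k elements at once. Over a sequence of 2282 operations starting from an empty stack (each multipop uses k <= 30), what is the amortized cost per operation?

Each element is pushed exactly once and popped at most once (whether by pop or as part of a multipop). So the total number of individual pops over the whole sequence is at most the number of pushes, which is at most 2282. Total work <= 2 * 2282, hence O(1) amortized per operation.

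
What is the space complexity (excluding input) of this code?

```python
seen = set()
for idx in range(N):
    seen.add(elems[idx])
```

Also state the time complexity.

Space complexity: O(n).
Auxiliary storage grows linearly with the input size n in the worst case.
Time complexity: O(n).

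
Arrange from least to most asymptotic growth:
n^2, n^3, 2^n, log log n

Ordered by growth rate: log log n < n^2 < n^3 < 2^n.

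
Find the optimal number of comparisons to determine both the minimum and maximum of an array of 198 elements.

Naive approach: 394 comparisons (197 for max + 197 for min).
Optimal: Compare elements in pairs first (floor(n/2) = 99 comparisons), then find max among winners and min among losers (98 comparisons each).
Total: ceil(3n/2) - 2 = 295 comparisons. An adversary argument shows this is also a lower bound.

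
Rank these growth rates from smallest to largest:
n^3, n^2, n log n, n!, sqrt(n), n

Ordered by growth rate: sqrt(n) < n < n log n < n^2 < n^3 < n!.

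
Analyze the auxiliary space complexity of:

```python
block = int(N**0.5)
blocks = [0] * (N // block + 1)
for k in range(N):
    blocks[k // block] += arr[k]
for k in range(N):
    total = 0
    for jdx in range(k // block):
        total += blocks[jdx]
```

Space complexity: O(sqrt(n)).
Storage scales with sqrt(n).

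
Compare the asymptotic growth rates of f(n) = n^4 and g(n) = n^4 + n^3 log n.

f(n) = n^4 and g(n) = n^4 + n^3 log n are Theta of each other: the lower-order n^3 log n term is o(n^4); both are Theta(n^4).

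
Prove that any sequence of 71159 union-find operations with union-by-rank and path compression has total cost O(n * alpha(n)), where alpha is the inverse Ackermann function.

Using Tarjan's analysis with rank-based potential function. Union-by-rank keeps tree height O(log n). Path compression flattens paths during find. For n = 71159 operations, total cost is O(n * alpha(n)), effectively O(n) since alpha grows incredibly slowly.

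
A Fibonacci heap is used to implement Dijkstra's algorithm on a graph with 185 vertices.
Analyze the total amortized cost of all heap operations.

Dijkstra performs 185 insert, 185 extract-min, and at most E decrease-key operations. With Fibonacci heap: insert O(1) amortized, extract-min O(log n) amortized, decrease-key O(1) amortized. Total with n = 185: O(n * 1 + n * log n + E * 1) = O(n log n + E).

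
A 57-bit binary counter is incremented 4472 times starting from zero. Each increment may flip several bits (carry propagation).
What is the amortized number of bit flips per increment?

Bit i flips on every 2^i-th increment, so over 4472 increments bit i flips floor(4472/2^i) times. Summing over i: total flips < 2 * 4472. Amortized: < 2 = O(1) per increment.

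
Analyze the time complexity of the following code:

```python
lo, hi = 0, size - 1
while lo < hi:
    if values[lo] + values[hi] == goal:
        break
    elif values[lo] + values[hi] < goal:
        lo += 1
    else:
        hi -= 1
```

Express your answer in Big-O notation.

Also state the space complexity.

Time complexity: O(n).
Space complexity: O(1).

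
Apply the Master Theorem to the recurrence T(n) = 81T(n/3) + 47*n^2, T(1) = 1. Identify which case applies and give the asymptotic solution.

a=81, b=3, f(n)=47*n^2.
log_3(81) = 4 > 2.
Since f(n) = O(n^2) is polynomially smaller than n^4, Case 1 applies.
T(n) = Theta(n^4).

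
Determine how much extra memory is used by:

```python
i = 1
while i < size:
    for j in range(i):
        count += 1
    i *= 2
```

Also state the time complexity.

Space complexity: O(1).
Only a constant amount of auxiliary storage is used; nothing grows with n.
Time complexity: O(n).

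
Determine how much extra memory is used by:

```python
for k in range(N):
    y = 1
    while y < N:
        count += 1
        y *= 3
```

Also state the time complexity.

Space complexity: O(1).
Only a constant amount of auxiliary storage is used; nothing grows with n.
Time complexity: O(n log n).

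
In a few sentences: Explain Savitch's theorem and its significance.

Savitch's theorem states that NSPACE(f(n)) is contained in DSPACE(f(n)^2) for f(n) >= log n. In particular, NPSPACE = PSPACE, meaning nondeterminism does not significantly help for space-bounded computation. This contrasts with time, where we do not know if P = NP.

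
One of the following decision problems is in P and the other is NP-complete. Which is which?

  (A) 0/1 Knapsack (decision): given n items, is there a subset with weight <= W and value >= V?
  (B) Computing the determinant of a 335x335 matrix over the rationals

(A) is NP-complete: reduces from Subset Sum.
(B) is P: Gaussian elimination runs in O(n^3).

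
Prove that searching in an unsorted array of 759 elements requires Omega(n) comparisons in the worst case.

An adversary can always place the target in the last position checked. Until all 759 positions are examined, the target might be in any unchecked position. Therefore 759 comparisons are necessary.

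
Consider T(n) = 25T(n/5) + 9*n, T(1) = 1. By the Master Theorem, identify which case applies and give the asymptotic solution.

a=25, b=5, f(n)=9*n.
log_5(25) = 2 > 1.
Since f(n) = O(n^1) is polynomially smaller than n^2, Case 1 applies.
T(n) = Theta(n^2).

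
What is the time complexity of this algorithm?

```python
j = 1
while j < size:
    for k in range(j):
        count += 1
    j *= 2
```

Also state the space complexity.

Time complexity: O(n).
Space complexity: O(1).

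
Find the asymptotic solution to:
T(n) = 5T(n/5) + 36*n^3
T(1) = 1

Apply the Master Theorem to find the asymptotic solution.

a=5, b=5, f(n)=36*n^3. log_5(5) = 1 < 3. Case 3: T(n) = O(n^3).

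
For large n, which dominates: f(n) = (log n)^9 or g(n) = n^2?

g(n) = n^2 grows faster: any positive polynomial dominates any polylog.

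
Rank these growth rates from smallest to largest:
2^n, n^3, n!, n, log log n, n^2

Ordered by growth rate: log log n < n < n^2 < n^3 < 2^n < n!.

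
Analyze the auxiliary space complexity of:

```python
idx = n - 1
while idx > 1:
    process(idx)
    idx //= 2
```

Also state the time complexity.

Space complexity: O(1).
Only a constant amount of auxiliary storage is used; nothing grows with n.
Time complexity: O(log n).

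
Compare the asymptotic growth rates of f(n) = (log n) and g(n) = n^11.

g(n) = n^11 grows faster: any positive polynomial dominates any polylog.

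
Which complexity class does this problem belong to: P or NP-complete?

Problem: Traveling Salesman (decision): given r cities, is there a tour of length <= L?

This problem is NP-complete: reduces from Hamiltonian Cycle.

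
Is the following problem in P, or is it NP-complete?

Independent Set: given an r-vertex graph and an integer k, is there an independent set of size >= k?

This problem is NP-complete: complement of Clique (with k part of the input).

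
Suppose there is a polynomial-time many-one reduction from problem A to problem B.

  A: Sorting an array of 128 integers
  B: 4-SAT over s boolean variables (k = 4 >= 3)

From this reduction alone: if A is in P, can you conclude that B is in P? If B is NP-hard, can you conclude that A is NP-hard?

A poly-time reduction A <=_p B transfers tractability DOWN (B easy => A easy) and hardness UP (A hard => B hard), not the reverse.
From A in P, the reduction alone does NOT give B in P: any problem in P trivially reduces to SAT, yet SAT is not known to be in P.
From B NP-hard, the reduction alone does NOT give A NP-hard: again, easy problems reduce to hard ones.
(Here in fact A is P and B is NP-complete.)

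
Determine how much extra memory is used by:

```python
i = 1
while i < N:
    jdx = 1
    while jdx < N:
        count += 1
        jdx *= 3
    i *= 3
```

Space complexity: O(1).
Only a constant amount of auxiliary storage is used; nothing grows with n.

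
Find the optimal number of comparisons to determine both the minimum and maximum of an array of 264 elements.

Naive approach: 526 comparisons (263 for max + 263 for min).
Optimal: Compare elements in pairs first (floor(n/2) = 132 comparisons), then find max among winners and min among losers (131 comparisons each).
Total: ceil(3n/2) - 2 = 394 comparisons. An adversary argument shows this is also a lower bound.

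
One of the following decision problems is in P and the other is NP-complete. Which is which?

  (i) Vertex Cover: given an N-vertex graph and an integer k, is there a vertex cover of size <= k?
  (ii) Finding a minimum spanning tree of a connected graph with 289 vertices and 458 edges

(i) is NP-complete: one of Karp's 21 NP-complete problems (with k part of the input; for any fixed constant k it is in P).
(ii) is P: Kruskal's / Prim's algorithms run in polynomial time.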